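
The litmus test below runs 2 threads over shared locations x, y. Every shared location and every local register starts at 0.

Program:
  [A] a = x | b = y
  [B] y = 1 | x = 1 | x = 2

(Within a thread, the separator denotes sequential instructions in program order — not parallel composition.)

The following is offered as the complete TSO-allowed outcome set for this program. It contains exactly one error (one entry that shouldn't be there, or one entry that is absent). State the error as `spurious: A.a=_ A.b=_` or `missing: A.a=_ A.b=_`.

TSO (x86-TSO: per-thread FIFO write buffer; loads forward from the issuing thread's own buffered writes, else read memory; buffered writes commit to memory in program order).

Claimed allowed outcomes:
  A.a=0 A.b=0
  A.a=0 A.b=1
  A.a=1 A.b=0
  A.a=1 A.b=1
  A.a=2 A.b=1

outcome vector order: (A.a,A.b)
[TSO] allowed = {<0 0>, <0 1>, <1 1>, <2 1>}
claimed∖TSO = {<1 0>}

spurious: A.a=1 A.b=0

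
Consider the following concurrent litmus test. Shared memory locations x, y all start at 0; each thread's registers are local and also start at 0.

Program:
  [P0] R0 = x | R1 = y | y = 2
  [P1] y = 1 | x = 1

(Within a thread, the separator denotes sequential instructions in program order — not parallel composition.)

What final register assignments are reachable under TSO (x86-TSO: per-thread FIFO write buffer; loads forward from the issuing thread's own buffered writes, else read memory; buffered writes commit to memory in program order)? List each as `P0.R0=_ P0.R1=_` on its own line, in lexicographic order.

outcome vector order: (P0.R0,P0.R1)
|TSO outcomes| = 3

P0.R0=0 P0.R1=0
P0.R0=0 P0.R1=1
P0.R0=1 P0.R1=1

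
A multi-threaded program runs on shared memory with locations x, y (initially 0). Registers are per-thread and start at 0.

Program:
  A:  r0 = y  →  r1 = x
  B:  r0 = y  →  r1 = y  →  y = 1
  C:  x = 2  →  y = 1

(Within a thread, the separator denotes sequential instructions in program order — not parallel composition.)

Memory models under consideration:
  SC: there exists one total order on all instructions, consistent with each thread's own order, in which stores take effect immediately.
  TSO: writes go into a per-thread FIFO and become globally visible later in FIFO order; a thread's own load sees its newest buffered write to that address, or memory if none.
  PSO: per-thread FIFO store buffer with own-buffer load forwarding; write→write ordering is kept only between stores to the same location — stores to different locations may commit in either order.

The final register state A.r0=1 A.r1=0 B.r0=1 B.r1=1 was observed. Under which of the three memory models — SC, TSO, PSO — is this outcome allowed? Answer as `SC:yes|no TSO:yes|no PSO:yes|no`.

SC:no TSO:no PSO:yes

outcome vector order: (A.r0,A.r1,B.r0,B.r1)
[SC] allowed = {<0 0 0 0>; <0 0 0 1>; <0 0 1 1>; <0 2 0 0>; <0 2 0 1>; <0 2 1 1>; <1 0 0 0>; <1 2 0 0>; <1 2 0 1>; <1 2 1 1>}
[TSO] allowed = {<0 0 0 0>; <0 0 0 1>; <0 0 1 1>; <0 2 0 0>; <0 2 0 1>; <0 2 1 1>; <1 0 0 0>; <1 2 0 0>; <1 2 0 1>; <1 2 1 1>}
[PSO] allowed = {<0 0 0 0>; <0 0 0 1>; <0 0 1 1>; <0 2 0 0>; <0 2 0 1>; <0 2 1 1>; <1 0 0 0>; <1 0 0 1>; <1 0 1 1>; <1 2 0 0>; <1 2 0 1>; <1 2 1 1>}
target <1 0 1 1> ∈ {PSO}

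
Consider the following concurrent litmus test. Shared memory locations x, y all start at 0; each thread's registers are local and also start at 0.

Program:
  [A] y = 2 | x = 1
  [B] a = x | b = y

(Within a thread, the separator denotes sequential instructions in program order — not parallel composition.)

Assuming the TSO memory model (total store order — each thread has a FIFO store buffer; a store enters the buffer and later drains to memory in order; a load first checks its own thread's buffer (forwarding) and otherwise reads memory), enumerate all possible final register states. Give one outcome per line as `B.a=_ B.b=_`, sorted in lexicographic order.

B.a=0 B.b=0
B.a=0 B.b=2
B.a=1 B.b=2

outcome vector order: (B.a,B.b)
|TSO outcomes| = 3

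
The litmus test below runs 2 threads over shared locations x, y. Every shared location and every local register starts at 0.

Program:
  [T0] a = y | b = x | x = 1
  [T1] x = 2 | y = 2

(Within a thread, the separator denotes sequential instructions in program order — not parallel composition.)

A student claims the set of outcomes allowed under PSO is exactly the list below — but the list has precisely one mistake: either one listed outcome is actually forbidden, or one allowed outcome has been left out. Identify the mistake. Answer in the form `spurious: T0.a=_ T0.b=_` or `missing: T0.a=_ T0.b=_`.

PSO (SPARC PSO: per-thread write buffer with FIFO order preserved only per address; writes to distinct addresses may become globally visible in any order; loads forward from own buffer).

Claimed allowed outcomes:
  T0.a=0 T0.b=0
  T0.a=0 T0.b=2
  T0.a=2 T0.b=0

outcome vector order: (T0.a,T0.b)
PSO: 4 outcomes — {00 02 20 22}
PSO∖claimed = {22}

missing: T0.a=2 T0.b=2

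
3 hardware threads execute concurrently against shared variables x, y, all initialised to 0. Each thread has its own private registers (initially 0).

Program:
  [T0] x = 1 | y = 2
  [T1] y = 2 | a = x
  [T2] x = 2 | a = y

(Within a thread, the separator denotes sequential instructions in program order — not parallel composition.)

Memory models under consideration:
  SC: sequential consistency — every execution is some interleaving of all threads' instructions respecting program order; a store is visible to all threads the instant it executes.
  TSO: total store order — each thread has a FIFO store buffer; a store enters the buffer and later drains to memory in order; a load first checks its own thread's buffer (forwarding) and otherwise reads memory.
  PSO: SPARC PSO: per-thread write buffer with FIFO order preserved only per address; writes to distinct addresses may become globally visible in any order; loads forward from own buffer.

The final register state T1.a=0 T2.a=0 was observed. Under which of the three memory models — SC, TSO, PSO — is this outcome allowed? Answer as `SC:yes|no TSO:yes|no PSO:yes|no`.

SC:no TSO:yes PSO:yes

outcome vector order: (T1.a,T2.a)
under SC → 02; 10; 12; 20; 22
under TSO → 00; 02; 10; 12; 20; 22
under PSO → 00; 02; 10; 12; 20; 22
target 00 ∈ {TSO,PSO}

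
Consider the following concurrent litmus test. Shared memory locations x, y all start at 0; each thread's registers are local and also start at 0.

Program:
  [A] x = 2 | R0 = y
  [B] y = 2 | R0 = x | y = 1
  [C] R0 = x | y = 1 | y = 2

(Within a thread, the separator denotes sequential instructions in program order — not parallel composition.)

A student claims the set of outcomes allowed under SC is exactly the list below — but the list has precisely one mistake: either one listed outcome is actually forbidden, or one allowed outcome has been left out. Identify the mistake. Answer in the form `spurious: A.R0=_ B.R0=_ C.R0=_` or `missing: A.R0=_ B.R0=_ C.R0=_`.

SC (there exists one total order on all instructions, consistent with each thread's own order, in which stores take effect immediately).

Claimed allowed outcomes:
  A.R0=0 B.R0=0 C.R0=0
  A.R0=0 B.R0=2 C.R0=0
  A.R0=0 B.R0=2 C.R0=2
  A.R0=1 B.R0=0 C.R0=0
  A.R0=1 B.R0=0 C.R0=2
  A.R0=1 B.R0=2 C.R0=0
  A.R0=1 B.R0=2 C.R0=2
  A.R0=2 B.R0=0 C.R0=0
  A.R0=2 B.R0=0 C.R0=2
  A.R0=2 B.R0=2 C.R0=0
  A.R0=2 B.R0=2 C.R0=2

outcome vector order: (A.R0,B.R0,C.R0)
[SC] allowed = {(0,2,0); (0,2,2); (1,0,0); (1,0,2); (1,2,0); (1,2,2); (2,0,0); (2,0,2); (2,2,0); (2,2,2)}
claimed∖SC = {(0,0,0)}

spurious: A.R0=0 B.R0=0 C.R0=0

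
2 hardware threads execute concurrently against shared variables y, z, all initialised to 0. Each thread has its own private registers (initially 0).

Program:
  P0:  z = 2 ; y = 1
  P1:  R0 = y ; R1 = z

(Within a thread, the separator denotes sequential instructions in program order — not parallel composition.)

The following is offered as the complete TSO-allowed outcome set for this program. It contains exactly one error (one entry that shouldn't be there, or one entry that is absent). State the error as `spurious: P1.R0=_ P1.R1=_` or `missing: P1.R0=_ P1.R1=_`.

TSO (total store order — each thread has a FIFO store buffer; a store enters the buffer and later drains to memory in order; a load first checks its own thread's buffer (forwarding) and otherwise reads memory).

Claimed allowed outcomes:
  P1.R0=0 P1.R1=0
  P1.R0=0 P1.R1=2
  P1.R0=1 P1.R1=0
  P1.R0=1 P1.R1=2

spurious: P1.R0=1 P1.R1=0

outcome vector order: (P1.R0,P1.R1)
TSO (3): 0/0; 0/2; 1/2
claimed∖TSO = {1/0}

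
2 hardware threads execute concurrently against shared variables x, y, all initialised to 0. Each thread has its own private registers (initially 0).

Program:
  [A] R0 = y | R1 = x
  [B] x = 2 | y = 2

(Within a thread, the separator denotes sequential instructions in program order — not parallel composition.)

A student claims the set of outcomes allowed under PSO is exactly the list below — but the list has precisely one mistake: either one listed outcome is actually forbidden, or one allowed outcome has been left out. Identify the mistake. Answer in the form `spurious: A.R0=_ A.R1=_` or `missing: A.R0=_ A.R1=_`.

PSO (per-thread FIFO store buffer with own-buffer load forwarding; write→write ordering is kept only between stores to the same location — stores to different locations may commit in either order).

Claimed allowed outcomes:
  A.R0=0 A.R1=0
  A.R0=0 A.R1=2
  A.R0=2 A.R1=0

missing: A.R0=2 A.R1=2

outcome vector order: (A.R0,A.R1)
[PSO] allowed = {<0 0>; <0 2>; <2 0>; <2 2>}
PSO∖claimed = {<2 2>}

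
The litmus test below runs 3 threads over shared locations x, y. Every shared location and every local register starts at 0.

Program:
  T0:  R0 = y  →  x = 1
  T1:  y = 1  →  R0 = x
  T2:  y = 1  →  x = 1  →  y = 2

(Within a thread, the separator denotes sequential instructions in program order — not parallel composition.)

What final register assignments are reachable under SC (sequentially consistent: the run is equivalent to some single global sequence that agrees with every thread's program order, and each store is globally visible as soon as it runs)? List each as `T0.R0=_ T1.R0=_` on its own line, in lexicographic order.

T0.R0=0 T1.R0=0
T0.R0=0 T1.R0=1
T0.R0=1 T1.R0=0
T0.R0=1 T1.R0=1
T0.R0=2 T1.R0=0
T0.R0=2 T1.R0=1

outcome vector order: (T0.R0,T1.R0)
|SC outcomes| = 6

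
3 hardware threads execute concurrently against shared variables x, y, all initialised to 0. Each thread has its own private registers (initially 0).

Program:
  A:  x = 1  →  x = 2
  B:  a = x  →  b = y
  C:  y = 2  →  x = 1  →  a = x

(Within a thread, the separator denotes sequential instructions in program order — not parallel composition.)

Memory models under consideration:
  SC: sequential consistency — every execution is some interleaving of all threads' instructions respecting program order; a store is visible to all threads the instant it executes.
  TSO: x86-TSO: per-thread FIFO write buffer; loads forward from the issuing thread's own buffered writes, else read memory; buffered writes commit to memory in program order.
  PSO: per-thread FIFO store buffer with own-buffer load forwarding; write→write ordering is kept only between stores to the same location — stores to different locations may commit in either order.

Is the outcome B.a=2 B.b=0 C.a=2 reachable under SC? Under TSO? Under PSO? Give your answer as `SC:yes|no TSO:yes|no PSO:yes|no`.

outcome vector order: (B.a,B.b,C.a)
SC: 11 outcomes — {<0 0 1> <0 0 2> <0 2 1> <0 2 2> <1 0 1> <1 0 2> <1 2 1> <1 2 2> <2 0 1> <2 2 1> <2 2 2>}
TSO: 11 outcomes — {<0 0 1> <0 0 2> <0 2 1> <0 2 2> <1 0 1> <1 0 2> <1 2 1> <1 2 2> <2 0 1> <2 2 1> <2 2 2>}
PSO: 12 outcomes — {<0 0 1> <0 0 2> <0 2 1> <0 2 2> <1 0 1> <1 0 2> <1 2 1> <1 2 2> <2 0 1> <2 0 2> <2 2 1> <2 2 2>}
target <2 0 2> ∈ {PSO}

SC:no TSO:no PSO:yes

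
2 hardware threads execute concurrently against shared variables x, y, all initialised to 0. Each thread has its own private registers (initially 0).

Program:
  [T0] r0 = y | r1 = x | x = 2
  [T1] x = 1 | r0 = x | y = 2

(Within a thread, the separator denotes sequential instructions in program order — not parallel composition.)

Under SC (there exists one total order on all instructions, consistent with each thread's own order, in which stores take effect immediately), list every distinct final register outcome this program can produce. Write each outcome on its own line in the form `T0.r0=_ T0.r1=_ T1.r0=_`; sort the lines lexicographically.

outcome vector order: (T0.r0,T0.r1,T1.r0)
|SC outcomes| = 5

T0.r0=0 T0.r1=0 T1.r0=1
T0.r0=0 T0.r1=0 T1.r0=2
T0.r0=0 T0.r1=1 T1.r0=1
T0.r0=0 T0.r1=1 T1.r0=2
T0.r0=2 T0.r1=1 T1.r0=1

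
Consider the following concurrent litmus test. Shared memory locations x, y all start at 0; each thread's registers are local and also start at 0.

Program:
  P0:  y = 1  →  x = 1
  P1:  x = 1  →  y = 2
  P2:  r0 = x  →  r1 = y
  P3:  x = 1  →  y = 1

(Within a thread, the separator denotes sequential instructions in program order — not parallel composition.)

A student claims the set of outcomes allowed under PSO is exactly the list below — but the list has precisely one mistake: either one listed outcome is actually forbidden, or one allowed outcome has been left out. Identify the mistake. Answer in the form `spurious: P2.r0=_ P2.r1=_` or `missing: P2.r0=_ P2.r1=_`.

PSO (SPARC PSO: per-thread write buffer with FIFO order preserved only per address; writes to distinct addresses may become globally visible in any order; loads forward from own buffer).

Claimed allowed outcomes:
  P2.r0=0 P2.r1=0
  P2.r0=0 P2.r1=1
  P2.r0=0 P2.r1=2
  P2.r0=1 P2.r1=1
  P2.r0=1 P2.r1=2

missing: P2.r0=1 P2.r1=0

outcome vector order: (P2.r0,P2.r1)
PSO (6): (0,0); (0,1); (0,2); (1,0); (1,1); (1,2)
PSO∖claimed = {(1,0)}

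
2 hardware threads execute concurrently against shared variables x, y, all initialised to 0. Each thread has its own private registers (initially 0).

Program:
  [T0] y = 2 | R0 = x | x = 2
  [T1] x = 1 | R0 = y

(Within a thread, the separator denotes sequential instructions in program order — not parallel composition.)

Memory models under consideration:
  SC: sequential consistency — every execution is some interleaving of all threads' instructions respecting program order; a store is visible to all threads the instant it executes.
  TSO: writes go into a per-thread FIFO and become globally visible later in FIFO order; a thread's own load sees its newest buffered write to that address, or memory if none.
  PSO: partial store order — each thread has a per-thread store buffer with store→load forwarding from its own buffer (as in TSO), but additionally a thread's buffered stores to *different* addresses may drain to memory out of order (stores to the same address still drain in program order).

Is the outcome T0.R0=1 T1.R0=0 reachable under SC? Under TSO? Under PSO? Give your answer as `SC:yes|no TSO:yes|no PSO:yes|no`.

SC:yes TSO:yes PSO:yes

outcome vector order: (T0.R0,T1.R0)
SC: 3 outcomes — {02, 10, 12}
TSO: 4 outcomes — {00, 02, 10, 12}
PSO: 4 outcomes — {00, 02, 10, 12}
target 10 ∈ {SC,TSO,PSO}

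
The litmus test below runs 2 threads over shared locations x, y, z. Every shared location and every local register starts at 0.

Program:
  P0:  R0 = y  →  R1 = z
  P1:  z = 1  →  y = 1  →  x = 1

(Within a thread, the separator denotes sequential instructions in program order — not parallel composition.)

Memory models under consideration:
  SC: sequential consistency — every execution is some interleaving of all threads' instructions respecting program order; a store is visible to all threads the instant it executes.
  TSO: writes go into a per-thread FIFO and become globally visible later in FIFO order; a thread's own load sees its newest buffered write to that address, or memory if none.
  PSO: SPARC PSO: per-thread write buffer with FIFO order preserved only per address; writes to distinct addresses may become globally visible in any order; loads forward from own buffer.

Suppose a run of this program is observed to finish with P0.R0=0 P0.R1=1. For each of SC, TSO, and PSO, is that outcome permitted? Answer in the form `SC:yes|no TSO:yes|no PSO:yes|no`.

outcome vector order: (P0.R0,P0.R1)
SC (3): <0 0>, <0 1>, <1 1>
TSO (3): <0 0>, <0 1>, <1 1>
PSO (4): <0 0>, <0 1>, <1 0>, <1 1>
target <0 1> ∈ {SC,TSO,PSO}

SC:yes TSO:yes PSO:yes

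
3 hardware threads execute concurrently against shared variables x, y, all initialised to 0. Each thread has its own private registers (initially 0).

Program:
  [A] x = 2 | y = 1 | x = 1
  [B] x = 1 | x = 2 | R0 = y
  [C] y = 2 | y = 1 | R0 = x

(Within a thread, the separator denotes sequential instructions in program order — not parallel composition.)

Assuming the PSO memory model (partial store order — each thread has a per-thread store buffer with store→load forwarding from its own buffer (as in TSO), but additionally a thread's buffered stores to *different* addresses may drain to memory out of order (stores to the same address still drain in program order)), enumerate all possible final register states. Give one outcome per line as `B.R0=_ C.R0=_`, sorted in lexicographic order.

outcome vector order: (B.R0,C.R0)
|PSO outcomes| = 9

B.R0=0 C.R0=0
B.R0=0 C.R0=1
B.R0=0 C.R0=2
B.R0=1 C.R0=0
B.R0=1 C.R0=1
B.R0=1 C.R0=2
B.R0=2 C.R0=0
B.R0=2 C.R0=1
B.R0=2 C.R0=2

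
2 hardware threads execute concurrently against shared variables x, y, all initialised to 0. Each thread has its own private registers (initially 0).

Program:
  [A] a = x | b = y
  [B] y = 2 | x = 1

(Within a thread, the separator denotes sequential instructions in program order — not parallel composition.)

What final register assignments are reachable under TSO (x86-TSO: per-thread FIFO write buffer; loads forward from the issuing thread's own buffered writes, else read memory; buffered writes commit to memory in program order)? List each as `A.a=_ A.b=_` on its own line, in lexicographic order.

outcome vector order: (A.a,A.b)
|TSO outcomes| = 3

A.a=0 A.b=0
A.a=0 A.b=2
A.a=1 A.b=2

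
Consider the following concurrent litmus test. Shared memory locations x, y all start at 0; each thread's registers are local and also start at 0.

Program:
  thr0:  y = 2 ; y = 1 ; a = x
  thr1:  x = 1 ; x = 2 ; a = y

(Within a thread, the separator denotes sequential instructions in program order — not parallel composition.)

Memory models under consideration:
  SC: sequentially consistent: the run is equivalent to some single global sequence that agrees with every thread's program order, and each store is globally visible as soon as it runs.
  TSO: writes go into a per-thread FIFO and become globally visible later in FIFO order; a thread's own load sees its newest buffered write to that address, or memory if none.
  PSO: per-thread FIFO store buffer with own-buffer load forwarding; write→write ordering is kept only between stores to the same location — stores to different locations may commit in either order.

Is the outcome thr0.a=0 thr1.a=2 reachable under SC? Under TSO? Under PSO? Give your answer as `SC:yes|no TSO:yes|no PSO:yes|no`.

SC:no TSO:yes PSO:yes

outcome vector order: (thr0.a,thr1.a)
SC: 5 outcomes — {<0 1> <1 1> <2 0> <2 1> <2 2>}
TSO: 9 outcomes — {<0 0> <0 1> <0 2> <1 0> <1 1> <1 2> <2 0> <2 1> <2 2>}
PSO: 9 outcomes — {<0 0> <0 1> <0 2> <1 0> <1 1> <1 2> <2 0> <2 1> <2 2>}
target <0 2> ∈ {TSO,PSO}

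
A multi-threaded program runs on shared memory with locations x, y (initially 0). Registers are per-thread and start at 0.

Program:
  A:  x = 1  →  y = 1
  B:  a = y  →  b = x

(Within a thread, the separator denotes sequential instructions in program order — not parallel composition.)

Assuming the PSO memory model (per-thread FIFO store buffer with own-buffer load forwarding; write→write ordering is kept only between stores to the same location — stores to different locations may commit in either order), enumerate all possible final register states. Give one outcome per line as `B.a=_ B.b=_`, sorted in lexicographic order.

B.a=0 B.b=0
B.a=0 B.b=1
B.a=1 B.b=0
B.a=1 B.b=1

outcome vector order: (B.a,B.b)
|PSO outcomes| = 4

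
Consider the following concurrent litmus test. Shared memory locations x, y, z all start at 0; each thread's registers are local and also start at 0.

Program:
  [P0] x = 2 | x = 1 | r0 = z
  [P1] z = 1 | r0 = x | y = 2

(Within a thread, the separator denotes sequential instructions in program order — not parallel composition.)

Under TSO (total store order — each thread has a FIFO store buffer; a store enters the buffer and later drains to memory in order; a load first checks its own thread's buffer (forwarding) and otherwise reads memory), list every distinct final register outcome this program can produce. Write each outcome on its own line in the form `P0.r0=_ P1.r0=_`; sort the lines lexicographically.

P0.r0=0 P1.r0=0
P0.r0=0 P1.r0=1
P0.r0=0 P1.r0=2
P0.r0=1 P1.r0=0
P0.r0=1 P1.r0=1
P0.r0=1 P1.r0=2

outcome vector order: (P0.r0,P1.r0)
|TSO outcomes| = 6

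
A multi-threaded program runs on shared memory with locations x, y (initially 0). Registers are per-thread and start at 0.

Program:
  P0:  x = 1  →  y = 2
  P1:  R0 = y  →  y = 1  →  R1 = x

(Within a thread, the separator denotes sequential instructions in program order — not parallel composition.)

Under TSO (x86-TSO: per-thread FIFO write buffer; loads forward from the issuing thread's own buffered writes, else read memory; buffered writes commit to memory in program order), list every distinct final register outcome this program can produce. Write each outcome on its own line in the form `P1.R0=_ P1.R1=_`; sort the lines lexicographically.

P1.R0=0 P1.R1=0
P1.R0=0 P1.R1=1
P1.R0=2 P1.R1=1

outcome vector order: (P1.R0,P1.R1)
|TSO outcomes| = 3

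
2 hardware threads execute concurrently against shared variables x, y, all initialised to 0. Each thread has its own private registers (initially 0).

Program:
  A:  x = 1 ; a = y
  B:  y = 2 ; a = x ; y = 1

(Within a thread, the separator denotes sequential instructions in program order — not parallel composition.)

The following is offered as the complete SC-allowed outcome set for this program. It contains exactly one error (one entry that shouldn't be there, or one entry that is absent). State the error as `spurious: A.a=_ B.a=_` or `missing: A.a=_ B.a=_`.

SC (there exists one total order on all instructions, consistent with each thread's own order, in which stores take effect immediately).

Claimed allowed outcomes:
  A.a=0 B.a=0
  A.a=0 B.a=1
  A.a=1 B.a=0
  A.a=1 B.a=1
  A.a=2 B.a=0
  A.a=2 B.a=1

spurious: A.a=0 B.a=0

outcome vector order: (A.a,B.a)
SC (5): 01; 10; 11; 20; 21
claimed∖SC = {00}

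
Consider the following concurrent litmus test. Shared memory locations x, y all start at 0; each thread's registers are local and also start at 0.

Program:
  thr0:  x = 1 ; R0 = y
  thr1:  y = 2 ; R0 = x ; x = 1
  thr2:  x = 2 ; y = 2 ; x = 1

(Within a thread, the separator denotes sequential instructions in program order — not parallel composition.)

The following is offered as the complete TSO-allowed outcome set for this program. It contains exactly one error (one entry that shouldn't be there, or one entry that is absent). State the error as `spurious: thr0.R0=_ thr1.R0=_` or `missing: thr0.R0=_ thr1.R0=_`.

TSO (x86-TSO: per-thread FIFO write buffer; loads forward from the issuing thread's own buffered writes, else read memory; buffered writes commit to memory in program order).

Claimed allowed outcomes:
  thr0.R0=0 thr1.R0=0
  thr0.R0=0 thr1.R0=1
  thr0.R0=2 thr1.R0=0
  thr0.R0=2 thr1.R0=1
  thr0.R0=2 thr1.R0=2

outcome vector order: (thr0.R0,thr1.R0)
TSO (6): <0 0>; <0 1>; <0 2>; <2 0>; <2 1>; <2 2>
TSO∖claimed = {<0 2>}

missing: thr0.R0=0 thr1.R0=2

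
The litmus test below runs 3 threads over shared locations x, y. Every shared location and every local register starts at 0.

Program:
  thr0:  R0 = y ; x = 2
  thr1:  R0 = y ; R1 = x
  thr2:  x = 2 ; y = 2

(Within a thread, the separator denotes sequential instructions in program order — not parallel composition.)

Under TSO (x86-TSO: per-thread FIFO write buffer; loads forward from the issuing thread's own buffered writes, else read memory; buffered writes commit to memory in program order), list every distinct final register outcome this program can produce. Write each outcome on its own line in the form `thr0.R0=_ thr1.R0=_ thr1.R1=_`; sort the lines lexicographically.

thr0.R0=0 thr1.R0=0 thr1.R1=0
thr0.R0=0 thr1.R0=0 thr1.R1=2
thr0.R0=0 thr1.R0=2 thr1.R1=2
thr0.R0=2 thr1.R0=0 thr1.R1=0
thr0.R0=2 thr1.R0=0 thr1.R1=2
thr0.R0=2 thr1.R0=2 thr1.R1=2

outcome vector order: (thr0.R0,thr1.R0,thr1.R1)
|TSO outcomes| = 6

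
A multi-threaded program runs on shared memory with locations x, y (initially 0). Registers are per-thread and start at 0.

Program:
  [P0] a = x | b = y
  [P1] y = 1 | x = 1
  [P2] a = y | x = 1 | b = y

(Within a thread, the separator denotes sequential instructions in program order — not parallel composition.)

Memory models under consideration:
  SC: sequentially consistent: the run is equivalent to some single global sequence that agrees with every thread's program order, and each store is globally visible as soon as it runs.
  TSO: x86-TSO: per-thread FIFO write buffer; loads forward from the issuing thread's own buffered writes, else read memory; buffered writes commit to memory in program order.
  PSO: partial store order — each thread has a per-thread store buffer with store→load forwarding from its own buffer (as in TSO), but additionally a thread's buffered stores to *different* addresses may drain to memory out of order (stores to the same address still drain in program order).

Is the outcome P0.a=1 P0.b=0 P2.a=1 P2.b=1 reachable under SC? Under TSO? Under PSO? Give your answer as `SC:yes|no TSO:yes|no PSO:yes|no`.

SC:no TSO:no PSO:yes

outcome vector order: (P0.a,P0.b,P2.a,P2.b)
SC (11): <0 0 0 0>; <0 0 0 1>; <0 0 1 1>; <0 1 0 0>; <0 1 0 1>; <0 1 1 1>; <1 0 0 0>; <1 0 0 1>; <1 1 0 0>; <1 1 0 1>; <1 1 1 1>
TSO (11): <0 0 0 0>; <0 0 0 1>; <0 0 1 1>; <0 1 0 0>; <0 1 0 1>; <0 1 1 1>; <1 0 0 0>; <1 0 0 1>; <1 1 0 0>; <1 1 0 1>; <1 1 1 1>
PSO (12): <0 0 0 0>; <0 0 0 1>; <0 0 1 1>; <0 1 0 0>; <0 1 0 1>; <0 1 1 1>; <1 0 0 0>; <1 0 0 1>; <1 0 1 1>; <1 1 0 0>; <1 1 0 1>; <1 1 1 1>
target <1 0 1 1> ∈ {PSO}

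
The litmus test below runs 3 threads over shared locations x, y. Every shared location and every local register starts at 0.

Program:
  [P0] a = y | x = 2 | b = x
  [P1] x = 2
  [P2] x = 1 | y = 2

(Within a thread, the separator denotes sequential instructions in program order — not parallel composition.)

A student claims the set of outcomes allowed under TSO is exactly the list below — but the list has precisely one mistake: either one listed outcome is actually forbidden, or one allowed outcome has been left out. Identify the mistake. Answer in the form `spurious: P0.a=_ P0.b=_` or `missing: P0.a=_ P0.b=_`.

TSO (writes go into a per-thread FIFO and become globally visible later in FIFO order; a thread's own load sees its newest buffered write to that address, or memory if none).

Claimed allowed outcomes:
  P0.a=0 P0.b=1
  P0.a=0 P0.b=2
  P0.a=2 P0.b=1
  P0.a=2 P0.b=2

outcome vector order: (P0.a,P0.b)
[TSO] allowed = {<0 1> <0 2> <2 2>}
claimed∖TSO = {<2 1>}

spurious: P0.a=2 P0.b=1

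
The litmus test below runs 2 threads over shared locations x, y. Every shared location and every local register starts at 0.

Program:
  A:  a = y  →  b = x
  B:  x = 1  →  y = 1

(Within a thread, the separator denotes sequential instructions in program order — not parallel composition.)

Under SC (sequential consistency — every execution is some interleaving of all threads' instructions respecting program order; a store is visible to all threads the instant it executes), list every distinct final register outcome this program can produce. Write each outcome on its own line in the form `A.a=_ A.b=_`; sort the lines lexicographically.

A.a=0 A.b=0
A.a=0 A.b=1
A.a=1 A.b=1

outcome vector order: (A.a,A.b)
|SC outcomes| = 3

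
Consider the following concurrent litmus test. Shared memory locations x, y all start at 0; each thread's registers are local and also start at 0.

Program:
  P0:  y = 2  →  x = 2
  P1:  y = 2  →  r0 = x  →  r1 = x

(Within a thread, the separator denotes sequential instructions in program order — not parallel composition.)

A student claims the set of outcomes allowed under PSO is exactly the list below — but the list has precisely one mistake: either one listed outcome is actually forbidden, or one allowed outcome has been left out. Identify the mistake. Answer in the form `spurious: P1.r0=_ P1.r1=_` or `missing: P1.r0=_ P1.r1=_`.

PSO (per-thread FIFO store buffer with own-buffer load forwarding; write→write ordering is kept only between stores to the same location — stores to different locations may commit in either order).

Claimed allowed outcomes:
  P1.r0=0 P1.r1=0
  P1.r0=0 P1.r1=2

outcome vector order: (P1.r0,P1.r1)
under PSO → 0/0, 0/2, 2/2
PSO∖claimed = {2/2}

missing: P1.r0=2 P1.r1=2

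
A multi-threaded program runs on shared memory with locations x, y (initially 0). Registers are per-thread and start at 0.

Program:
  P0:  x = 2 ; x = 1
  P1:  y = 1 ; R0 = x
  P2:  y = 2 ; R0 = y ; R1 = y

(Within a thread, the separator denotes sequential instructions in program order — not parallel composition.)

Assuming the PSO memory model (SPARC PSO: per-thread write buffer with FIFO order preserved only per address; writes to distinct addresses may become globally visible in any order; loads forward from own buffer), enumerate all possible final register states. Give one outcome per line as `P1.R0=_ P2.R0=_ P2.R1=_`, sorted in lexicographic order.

P1.R0=0 P2.R0=1 P2.R1=1
P1.R0=0 P2.R0=2 P2.R1=1
P1.R0=0 P2.R0=2 P2.R1=2
P1.R0=1 P2.R0=1 P2.R1=1
P1.R0=1 P2.R0=2 P2.R1=1
P1.R0=1 P2.R0=2 P2.R1=2
P1.R0=2 P2.R0=1 P2.R1=1
P1.R0=2 P2.R0=2 P2.R1=1
P1.R0=2 P2.R0=2 P2.R1=2

outcome vector order: (P1.R0,P2.R0,P2.R1)
|PSO outcomes| = 9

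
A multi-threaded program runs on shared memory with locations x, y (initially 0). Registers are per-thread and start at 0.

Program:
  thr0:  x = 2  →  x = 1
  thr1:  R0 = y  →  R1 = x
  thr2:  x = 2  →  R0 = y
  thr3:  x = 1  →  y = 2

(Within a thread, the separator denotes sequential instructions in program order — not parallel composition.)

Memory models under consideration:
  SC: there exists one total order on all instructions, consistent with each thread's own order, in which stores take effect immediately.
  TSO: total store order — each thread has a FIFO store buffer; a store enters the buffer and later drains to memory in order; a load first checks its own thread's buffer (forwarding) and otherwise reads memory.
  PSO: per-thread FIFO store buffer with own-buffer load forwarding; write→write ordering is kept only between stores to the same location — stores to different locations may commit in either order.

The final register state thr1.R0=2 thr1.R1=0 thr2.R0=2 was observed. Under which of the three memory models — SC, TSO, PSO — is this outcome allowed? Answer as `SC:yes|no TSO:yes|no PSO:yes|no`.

outcome vector order: (thr1.R0,thr1.R1,thr2.R0)
SC: 10 outcomes — {(0,0,0); (0,0,2); (0,1,0); (0,1,2); (0,2,0); (0,2,2); (2,1,0); (2,1,2); (2,2,0); (2,2,2)}
TSO: 10 outcomes — {(0,0,0); (0,0,2); (0,1,0); (0,1,2); (0,2,0); (0,2,2); (2,1,0); (2,1,2); (2,2,0); (2,2,2)}
PSO: 12 outcomes — {(0,0,0); (0,0,2); (0,1,0); (0,1,2); (0,2,0); (0,2,2); (2,0,0); (2,0,2); (2,1,0); (2,1,2); (2,2,0); (2,2,2)}
target (2,0,2) ∈ {PSO}

SC:no TSO:no PSO:yes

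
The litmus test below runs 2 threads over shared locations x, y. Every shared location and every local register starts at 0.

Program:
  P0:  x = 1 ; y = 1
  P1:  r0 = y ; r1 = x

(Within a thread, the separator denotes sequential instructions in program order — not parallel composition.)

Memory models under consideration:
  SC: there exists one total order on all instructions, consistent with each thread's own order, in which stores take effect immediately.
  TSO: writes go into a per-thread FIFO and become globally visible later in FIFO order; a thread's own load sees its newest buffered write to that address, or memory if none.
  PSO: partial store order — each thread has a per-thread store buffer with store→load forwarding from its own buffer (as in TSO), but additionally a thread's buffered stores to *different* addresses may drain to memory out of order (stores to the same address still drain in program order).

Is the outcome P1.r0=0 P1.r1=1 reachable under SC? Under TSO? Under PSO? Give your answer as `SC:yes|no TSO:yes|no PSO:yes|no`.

SC:yes TSO:yes PSO:yes

outcome vector order: (P1.r0,P1.r1)
SC (3): <0 0> <0 1> <1 1>
TSO (3): <0 0> <0 1> <1 1>
PSO (4): <0 0> <0 1> <1 0> <1 1>
target <0 1> ∈ {SC,TSO,PSO}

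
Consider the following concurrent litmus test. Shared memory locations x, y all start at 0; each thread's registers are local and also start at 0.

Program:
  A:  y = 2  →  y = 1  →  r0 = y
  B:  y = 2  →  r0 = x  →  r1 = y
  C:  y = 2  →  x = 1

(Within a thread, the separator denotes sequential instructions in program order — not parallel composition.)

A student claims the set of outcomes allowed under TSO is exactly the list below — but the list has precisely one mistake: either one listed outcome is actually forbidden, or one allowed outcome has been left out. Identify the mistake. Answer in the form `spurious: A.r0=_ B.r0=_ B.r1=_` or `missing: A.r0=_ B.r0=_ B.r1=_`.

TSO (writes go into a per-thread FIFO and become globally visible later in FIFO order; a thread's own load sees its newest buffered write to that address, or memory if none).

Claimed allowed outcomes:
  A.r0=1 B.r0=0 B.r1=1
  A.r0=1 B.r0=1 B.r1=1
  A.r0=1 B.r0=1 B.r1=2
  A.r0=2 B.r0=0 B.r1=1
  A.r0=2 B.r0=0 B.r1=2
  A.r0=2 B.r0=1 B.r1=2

missing: A.r0=1 B.r0=0 B.r1=2

outcome vector order: (A.r0,B.r0,B.r1)
TSO (7): 1/0/1 1/0/2 1/1/1 1/1/2 2/0/1 2/0/2 2/1/2
TSO∖claimed = {1/0/2}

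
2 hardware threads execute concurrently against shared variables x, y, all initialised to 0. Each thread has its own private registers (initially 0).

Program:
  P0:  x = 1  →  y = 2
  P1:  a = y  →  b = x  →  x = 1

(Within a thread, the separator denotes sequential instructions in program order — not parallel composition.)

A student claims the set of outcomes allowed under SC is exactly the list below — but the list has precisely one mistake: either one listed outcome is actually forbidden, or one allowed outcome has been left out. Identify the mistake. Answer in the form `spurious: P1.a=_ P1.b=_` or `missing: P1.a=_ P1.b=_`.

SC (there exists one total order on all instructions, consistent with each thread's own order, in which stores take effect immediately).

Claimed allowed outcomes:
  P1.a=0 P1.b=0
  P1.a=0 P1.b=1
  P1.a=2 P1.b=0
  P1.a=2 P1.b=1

spurious: P1.a=2 P1.b=0

outcome vector order: (P1.a,P1.b)
SC: 3 outcomes — {(0,0), (0,1), (2,1)}
claimed∖SC = {(2,0)}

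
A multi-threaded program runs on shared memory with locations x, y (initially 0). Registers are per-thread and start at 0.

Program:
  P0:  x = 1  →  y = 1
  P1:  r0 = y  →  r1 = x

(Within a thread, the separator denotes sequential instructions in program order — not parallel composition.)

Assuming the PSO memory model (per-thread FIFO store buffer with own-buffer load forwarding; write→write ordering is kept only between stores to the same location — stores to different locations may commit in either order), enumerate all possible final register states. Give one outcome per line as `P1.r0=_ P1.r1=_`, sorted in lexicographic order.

P1.r0=0 P1.r1=0
P1.r0=0 P1.r1=1
P1.r0=1 P1.r1=0
P1.r0=1 P1.r1=1

outcome vector order: (P1.r0,P1.r1)
|PSO outcomes| = 4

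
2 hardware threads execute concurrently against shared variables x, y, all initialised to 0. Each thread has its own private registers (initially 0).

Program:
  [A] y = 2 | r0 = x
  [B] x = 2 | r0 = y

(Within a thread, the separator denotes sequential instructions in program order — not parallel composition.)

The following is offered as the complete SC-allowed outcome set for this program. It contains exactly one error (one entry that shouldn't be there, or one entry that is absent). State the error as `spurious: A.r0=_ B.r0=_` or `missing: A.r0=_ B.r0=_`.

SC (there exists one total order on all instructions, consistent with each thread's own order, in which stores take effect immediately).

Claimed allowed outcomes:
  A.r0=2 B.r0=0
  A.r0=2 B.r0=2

missing: A.r0=0 B.r0=2

outcome vector order: (A.r0,B.r0)
under SC → (0,2) (2,0) (2,2)
SC∖claimed = {(0,2)}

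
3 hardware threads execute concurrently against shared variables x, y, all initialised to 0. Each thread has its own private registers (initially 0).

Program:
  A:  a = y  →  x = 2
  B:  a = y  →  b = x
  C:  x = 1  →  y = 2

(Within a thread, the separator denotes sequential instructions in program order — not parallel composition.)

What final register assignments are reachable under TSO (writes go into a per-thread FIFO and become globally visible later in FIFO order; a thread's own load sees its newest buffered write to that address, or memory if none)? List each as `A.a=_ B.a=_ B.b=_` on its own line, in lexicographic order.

outcome vector order: (A.a,B.a,B.b)
|TSO outcomes| = 10

A.a=0 B.a=0 B.b=0
A.a=0 B.a=0 B.b=1
A.a=0 B.a=0 B.b=2
A.a=0 B.a=2 B.b=1
A.a=0 B.a=2 B.b=2
A.a=2 B.a=0 B.b=0
A.a=2 B.a=0 B.b=1
A.a=2 B.a=0 B.b=2
A.a=2 B.a=2 B.b=1
A.a=2 B.a=2 B.b=2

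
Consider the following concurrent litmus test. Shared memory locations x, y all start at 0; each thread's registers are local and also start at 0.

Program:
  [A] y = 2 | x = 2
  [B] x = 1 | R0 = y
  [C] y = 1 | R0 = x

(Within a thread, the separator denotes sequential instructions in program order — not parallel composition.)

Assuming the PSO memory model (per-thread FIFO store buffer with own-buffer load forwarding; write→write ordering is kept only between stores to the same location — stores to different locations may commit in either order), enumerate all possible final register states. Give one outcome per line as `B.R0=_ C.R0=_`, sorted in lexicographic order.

B.R0=0 C.R0=0
B.R0=0 C.R0=1
B.R0=0 C.R0=2
B.R0=1 C.R0=0
B.R0=1 C.R0=1
B.R0=1 C.R0=2
B.R0=2 C.R0=0
B.R0=2 C.R0=1
B.R0=2 C.R0=2

outcome vector order: (B.R0,C.R0)
|PSO outcomes| = 9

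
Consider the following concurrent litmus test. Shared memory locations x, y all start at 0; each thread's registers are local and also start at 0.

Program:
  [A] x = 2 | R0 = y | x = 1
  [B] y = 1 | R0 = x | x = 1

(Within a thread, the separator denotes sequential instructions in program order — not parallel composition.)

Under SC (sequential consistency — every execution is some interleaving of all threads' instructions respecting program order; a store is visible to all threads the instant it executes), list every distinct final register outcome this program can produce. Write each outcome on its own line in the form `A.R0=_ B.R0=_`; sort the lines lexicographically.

outcome vector order: (A.R0,B.R0)
|SC outcomes| = 5

A.R0=0 B.R0=1
A.R0=0 B.R0=2
A.R0=1 B.R0=0
A.R0=1 B.R0=1
A.R0=1 B.R0=2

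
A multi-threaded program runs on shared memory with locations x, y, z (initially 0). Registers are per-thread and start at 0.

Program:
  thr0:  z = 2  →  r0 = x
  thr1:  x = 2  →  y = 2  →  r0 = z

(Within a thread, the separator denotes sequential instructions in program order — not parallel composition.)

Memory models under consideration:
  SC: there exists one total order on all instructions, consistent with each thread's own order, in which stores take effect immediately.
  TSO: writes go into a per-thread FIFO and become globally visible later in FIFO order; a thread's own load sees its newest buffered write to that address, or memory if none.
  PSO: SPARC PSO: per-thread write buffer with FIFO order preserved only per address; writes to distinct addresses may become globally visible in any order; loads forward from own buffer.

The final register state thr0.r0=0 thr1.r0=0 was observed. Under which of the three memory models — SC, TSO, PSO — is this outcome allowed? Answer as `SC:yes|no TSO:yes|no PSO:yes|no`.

SC:no TSO:yes PSO:yes

outcome vector order: (thr0.r0,thr1.r0)
SC (3): (0,2); (2,0); (2,2)
TSO (4): (0,0); (0,2); (2,0); (2,2)
PSO (4): (0,0); (0,2); (2,0); (2,2)
target (0,0) ∈ {TSO,PSO}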